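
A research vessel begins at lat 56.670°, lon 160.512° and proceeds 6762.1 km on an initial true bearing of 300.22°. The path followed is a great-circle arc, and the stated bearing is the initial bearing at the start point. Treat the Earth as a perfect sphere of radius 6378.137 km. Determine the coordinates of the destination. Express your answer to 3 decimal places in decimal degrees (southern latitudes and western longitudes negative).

latitude 40.511°, longitude 63.077°

Angular distance δ = d/R = 6762.1 / 6378.137 = 1.060200 rad.
With φ₁ = 56.670° = 0.989078 rad and θ = 300.22° = 5.239827 rad:
sin φ₂ = sin φ₁ cos δ + cos φ₁ sin δ cos θ = (0.835520)(0.488698) + (0.549460)(0.872453)(0.503322) = 0.649598
φ₂ = asin(0.649598) = 0.707056 rad = 40.511°.
For the longitude increment, Δλ = atan2( sin θ sin δ cos φ₁, cos δ − sin φ₁ sin φ₂ ) = atan2(-0.414231, -0.054054) = -97.435°.
λ₂ = λ₁ + Δλ = 63.077°.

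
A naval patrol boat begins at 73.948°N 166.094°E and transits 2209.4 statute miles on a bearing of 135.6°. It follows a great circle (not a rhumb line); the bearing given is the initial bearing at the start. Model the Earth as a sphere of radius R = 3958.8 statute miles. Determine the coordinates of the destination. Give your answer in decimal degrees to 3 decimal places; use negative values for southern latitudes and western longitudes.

Angular distance δ = d/R = 2209.4 / 3958.8 = 0.558098 rad.
Start latitude φ₁ = 1.290636 rad; initial bearing θ = 2.366666 rad.
sin φ₂ = sin φ₁ cos δ + cos φ₁ sin δ cos θ = (0.961011)(0.848264) + (0.276510)(0.529574)(-0.714473) = 0.710569
φ₂ = asin(0.710569) = 0.790306 rad = 45.281°.
Then Δλ = atan2(0.102453, 0.165399) = 0.554585 rad, from sin θ sin δ cos φ₁ over cos δ − sin φ₁ sin φ₂.
λ₂ = 166.094° + 31.775° = 197.869°, normalized to (−180°, 180°] → -162.131°.

latitude 45.281°, longitude -162.131°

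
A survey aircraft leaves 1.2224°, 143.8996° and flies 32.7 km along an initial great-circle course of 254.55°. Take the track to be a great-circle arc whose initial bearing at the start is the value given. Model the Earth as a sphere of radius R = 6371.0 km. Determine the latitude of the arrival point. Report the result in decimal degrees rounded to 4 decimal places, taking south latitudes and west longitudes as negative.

The arc subtends δ = 32.7/6371 = 0.005133 rad at the centre.
With φ₁ = 1.2224° = 0.021335 rad and θ = 254.55° = 4.442736 rad:
Applying the spherical law of cosines for sides, sin φ₂ = sin φ₁ cos δ + cos φ₁ sin δ cos θ = 0.019966, so φ₂ = 1.1440°.
For the longitude increment, Δλ = atan2( sin θ sin δ cos φ₁, cos δ − sin φ₁ sin φ₂ ) = atan2(-0.004946, 0.999561) = -0.2835°.
Hence λ₂ = 143.8996° + -0.2835° = 143.6161°.

latitude 1.1440°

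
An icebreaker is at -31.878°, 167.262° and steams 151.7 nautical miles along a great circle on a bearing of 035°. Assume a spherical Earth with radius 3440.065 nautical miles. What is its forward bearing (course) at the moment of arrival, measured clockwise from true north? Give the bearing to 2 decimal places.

Central angle δ = d/R = 0.044098 rad.
Start latitude φ₁ = -0.556376 rad; initial bearing θ = 0.610865 rad.
Applying the spherical law of cosines for sides, sin φ₂ = sin φ₁ cos δ + cos φ₁ sin δ cos θ = -0.496934, so φ₂ = -29.797°.
Then Δλ = atan2(0.021472, 0.736591) = 0.029142 rad, from sin θ sin δ cos φ₁ over cos δ − sin φ₁ sin φ₂.
Hence λ₂ = 167.262° + 1.670° = 168.932°.
The forward bearing on arrival equals the back-azimuth from the destination plus 180°.
Back-azimuth from P₂ (-29.80°, 168.93°) to P₁ (-31.88°, 167.26°), with Δλ' = λ₁ − λ₂ = -1.67°: atan2( sin Δλ' cos φ₁ , cos φ₂ sin φ₁ − sin φ₂ cos φ₁ cos Δλ' ) = 214.14°.
Final bearing = (214.14° + 180°) mod 360° = 34.14°.

final bearing 34.14°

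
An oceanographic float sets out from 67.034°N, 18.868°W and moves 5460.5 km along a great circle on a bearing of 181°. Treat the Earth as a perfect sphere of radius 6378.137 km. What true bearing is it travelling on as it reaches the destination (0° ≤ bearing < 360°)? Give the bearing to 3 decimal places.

final bearing 180.410°

The arc subtends δ = 5460.5/6378.137 = 0.856128 rad at the centre.
With φ₁ = 67.034° = 1.169964 rad and θ = 181° = 3.159046 rad:
Applying the spherical law of cosines for sides, sin φ₂ = sin φ₁ cos δ + cos φ₁ sin δ cos θ = 0.308755, so φ₂ = 17.984°.
Δλ = atan2( sin θ sin δ cos φ₁ , cos δ − sin φ₁ sin φ₂ ) = atan2(-0.005143, 0.371085) = -0.013860 rad = -0.794°.
λ₂ = -18.868° + -0.794° = -19.662°.
The forward bearing on arrival equals the back-azimuth from the destination plus 180°.
Back-azimuth from P₂ (17.984°, -19.662°) to P₁ (67.034°, -18.868°), with Δλ' = λ₁ − λ₂ = 0.794°: atan2( sin Δλ' cos φ₁ , cos φ₂ sin φ₁ − sin φ₂ cos φ₁ cos Δλ' ) = 0.410°.
Final bearing = (0.410° + 180°) mod 360° = 180.410°.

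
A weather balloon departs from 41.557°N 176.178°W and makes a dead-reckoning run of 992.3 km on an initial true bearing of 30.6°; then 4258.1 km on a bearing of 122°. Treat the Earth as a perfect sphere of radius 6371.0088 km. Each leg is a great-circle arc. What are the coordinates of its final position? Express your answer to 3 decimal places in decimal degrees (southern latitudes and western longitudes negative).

latitude 22.180°, longitude -134.681°

Apply the spherical direct solution leg by leg, carrying full precision between legs.
Leg 1: from (41.557°, -176.178°), δ = 992.3/6371.0088 = 0.155752 rad, θ = 30.6° → φ = 49.047°, λ = -169.258°.
Leg 2: from (49.047°, -169.258°), δ = 4258.1/6371.0088 = 0.668356 rad, θ = 122° → φ = 22.180°, λ = -134.681°.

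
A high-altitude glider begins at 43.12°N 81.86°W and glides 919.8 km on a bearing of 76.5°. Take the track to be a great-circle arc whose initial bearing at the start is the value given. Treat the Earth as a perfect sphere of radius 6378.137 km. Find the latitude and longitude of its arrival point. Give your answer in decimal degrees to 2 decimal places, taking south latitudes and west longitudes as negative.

Central angle δ = d/R = 0.144211 rad.
Start latitude φ₁ = 0.752586 rad; initial bearing θ = 1.335177 rad.
Applying the spherical law of cosines for sides, sin φ₂ = sin φ₁ cos δ + cos φ₁ sin δ cos θ = 0.700921, so φ₂ = 44.50°.
Δλ = atan2( sin θ sin δ cos φ₁ , cos δ − sin φ₁ sin φ₂ ) = atan2(0.102000, 0.510520) = 0.197201 rad = 11.30°.
λ₂ = -81.86° + 11.30° = -70.56°.

latitude 44.50°, longitude -70.56°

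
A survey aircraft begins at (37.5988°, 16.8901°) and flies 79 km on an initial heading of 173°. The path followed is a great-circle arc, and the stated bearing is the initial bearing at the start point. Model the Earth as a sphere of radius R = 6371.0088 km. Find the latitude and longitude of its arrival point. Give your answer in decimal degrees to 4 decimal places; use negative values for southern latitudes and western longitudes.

The arc subtends δ = 79/6371.0088 = 0.012400 rad at the centre.
Start latitude φ₁ = 0.656223 rad; initial bearing θ = 3.019420 rad.
sin φ₂ = sin φ₁ cos δ + cos φ₁ sin δ cos θ = (0.610129)(0.999923) + (0.792302)(0.012400)(-0.992546) = 0.600331
φ₂ = asin(0.600331) = 0.643914 rad = 36.8936°.
For the longitude increment, Δλ = atan2( sin θ sin δ cos φ₁, cos δ − sin φ₁ sin φ₂ ) = atan2(0.001197, 0.633644) = 0.1083°.
λ₂ = λ₁ + Δλ = 16.9984°.

latitude 36.8936°, longitude 16.9984°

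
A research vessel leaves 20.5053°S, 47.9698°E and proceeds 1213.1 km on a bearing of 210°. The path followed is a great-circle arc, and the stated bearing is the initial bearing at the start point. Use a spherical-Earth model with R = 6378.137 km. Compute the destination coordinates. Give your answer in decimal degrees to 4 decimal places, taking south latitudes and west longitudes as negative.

The arc subtends δ = 1213.1/6378.137 = 0.190197 rad at the centre.
Start latitude φ₁ = -0.357885 rad; initial bearing θ = 3.665191 rad.
Applying the spherical law of cosines for sides, sin φ₂ = sin φ₁ cos δ + cos φ₁ sin δ cos θ = -0.497327, so φ₂ = -29.8233°.
Δλ = atan2( sin θ sin δ cos φ₁ , cos δ − sin φ₁ sin φ₂ ) = atan2(-0.088537, 0.807756) = -0.109172 rad = -6.2551°.
λ₂ = 47.9698° + -6.2551° = 41.7147°.

latitude -29.8233°, longitude 41.7147°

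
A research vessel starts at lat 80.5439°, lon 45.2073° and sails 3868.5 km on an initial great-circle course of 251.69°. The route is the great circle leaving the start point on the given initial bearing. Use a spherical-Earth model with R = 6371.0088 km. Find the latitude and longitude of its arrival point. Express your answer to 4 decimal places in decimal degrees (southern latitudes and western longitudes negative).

The arc subtends δ = 3868.5/6371.0088 = 0.607204 rad at the centre.
With φ₁ = 80.5439° = 1.405756 rad and θ = 251.69° = 4.392819 rad:
Destination latitude: φ₂ = arcsin( sin φ₁ cos δ + cos φ₁ sin δ cos θ ) = arcsin(0.780638) = 51.3190°.
Δλ = atan2( sin θ sin δ cos φ₁ , cos δ − sin φ₁ sin φ₂ ) = atan2(-0.088995, 0.051216) = -1.048588 rad = -60.0797°.
λ₂ = λ₁ + Δλ = -14.8724°.

latitude 51.3190°, longitude -14.8724°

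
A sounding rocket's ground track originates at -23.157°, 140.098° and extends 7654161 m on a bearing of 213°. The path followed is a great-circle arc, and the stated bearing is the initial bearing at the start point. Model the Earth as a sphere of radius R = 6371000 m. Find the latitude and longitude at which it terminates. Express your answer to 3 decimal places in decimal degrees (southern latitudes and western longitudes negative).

latitude -59.437°, longitude 52.848°

Central angle δ = d/R = 1.201407 rad.
Start latitude φ₁ = -0.404166 rad; initial bearing θ = 3.717551 rad.
Applying the spherical law of cosines for sides, sin φ₂ = sin φ₁ cos δ + cos φ₁ sin δ cos θ = -0.861069, so φ₂ = -59.437°.
Then Δλ = atan2(-0.466981, 0.022429) = -1.522803 rad, from sin θ sin δ cos φ₁ over cos δ − sin φ₁ sin φ₂.
λ₂ = λ₁ + Δλ = 52.848°.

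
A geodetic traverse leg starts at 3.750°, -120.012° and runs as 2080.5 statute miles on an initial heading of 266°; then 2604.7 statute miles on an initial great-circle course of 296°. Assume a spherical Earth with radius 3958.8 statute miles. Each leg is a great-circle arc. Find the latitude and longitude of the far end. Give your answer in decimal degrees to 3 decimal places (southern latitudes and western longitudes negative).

Apply the spherical direct solution leg by leg, carrying full precision between legs.
Leg 1: from (3.750°, -120.012°), δ = 2080.5/3958.8 = 0.525538 rad, θ = 266° → φ = 1.241°, λ = -150.050°.
Leg 2: from (1.241°, -150.050°), δ = 2604.7/3958.8 = 0.657952 rad, θ = 296° → φ = 16.567°, λ = 174.961°.

latitude 16.567°, longitude 174.961°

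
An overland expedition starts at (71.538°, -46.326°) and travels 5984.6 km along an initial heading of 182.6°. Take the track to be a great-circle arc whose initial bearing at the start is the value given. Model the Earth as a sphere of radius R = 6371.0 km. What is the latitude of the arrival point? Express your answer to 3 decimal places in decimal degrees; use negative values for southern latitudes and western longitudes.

Angular distance δ = d/R = 5984.6 / 6371 = 0.939350 rad.
With φ₁ = 71.538° = 1.248574 rad and θ = 182.6° = 3.186971 rad:
Destination latitude: φ₂ = arcsin( sin φ₁ cos δ + cos φ₁ sin δ cos θ ) = arcsin(0.304582) = 17.733°.
Δλ = atan2( sin θ sin δ cos φ₁ , cos δ − sin φ₁ sin φ₂ ) = atan2(-0.011595, 0.301406) = -0.038452 rad = -2.203°.
Hence λ₂ = -46.326° + -2.203° = -48.529°.

latitude 17.733°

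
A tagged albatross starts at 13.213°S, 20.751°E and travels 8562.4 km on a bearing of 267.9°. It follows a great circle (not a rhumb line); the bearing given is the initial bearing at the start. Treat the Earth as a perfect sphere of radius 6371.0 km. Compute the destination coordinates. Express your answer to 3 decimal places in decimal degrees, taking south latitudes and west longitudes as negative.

The arc subtends δ = 8562.4/6371 = 1.343965 rad at the centre.
With φ₁ = -13.213° = -0.230610 rad and θ = 267.9° = 4.675737 rad:
Applying the spherical law of cosines for sides, sin φ₂ = sin φ₁ cos δ + cos φ₁ sin δ cos θ = -0.086164, so φ₂ = -4.943°.
Then Δλ = atan2(-0.947952, 0.205197) = -1.357622 rad, from sin θ sin δ cos φ₁ over cos δ − sin φ₁ sin φ₂.
λ₂ = λ₁ + Δλ = -57.035°.

latitude -4.943°, longitude -57.035°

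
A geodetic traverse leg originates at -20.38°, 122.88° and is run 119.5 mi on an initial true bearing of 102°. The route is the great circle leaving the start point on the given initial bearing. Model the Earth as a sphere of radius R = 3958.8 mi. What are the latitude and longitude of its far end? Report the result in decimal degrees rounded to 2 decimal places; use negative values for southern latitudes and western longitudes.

latitude -20.73°, longitude 124.69°

Central angle δ = d/R = 0.030186 rad.
With φ₁ = -20.38° = -0.355698 rad and θ = 102° = 1.780236 rad:
sin φ₂ = sin φ₁ cos δ + cos φ₁ sin δ cos θ = (-0.348245)(0.999544) + (0.937404)(0.030181)(-0.207912) = -0.353968
φ₂ = asin(-0.353968) = -0.361811 rad = -20.73°.
Δλ = atan2( sin θ sin δ cos φ₁ , cos δ − sin φ₁ sin φ₂ ) = atan2(0.027674, 0.876277) = 0.031571 rad = 1.81°.
Hence λ₂ = 122.88° + 1.81° = 124.69°.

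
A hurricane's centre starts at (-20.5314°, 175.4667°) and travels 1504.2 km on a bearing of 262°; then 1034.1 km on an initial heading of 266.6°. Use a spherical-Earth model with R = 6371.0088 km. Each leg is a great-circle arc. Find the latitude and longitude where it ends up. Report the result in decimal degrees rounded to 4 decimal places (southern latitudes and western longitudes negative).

Apply the spherical direct solution leg by leg, carrying full precision between legs.
Leg 1: from (-20.5314°, 175.4667°), δ = 1504.2/6371.0088 = 0.236101 rad, θ = 262° → φ = -21.8068°, λ = 161.0194°.
Leg 2: from (-21.8068°, 161.0194°), δ = 1034.1/6371.0088 = 0.162313 rad, θ = 266.6° → φ = -22.0548°, λ = 150.9958°.

latitude -22.0548°, longitude 150.9958°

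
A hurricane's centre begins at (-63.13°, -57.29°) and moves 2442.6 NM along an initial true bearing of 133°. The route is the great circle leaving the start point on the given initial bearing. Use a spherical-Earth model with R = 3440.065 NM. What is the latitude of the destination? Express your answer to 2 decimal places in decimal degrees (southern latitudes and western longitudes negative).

δ = 2442.6/3440.065 = 0.710045 rad (40.6826°).
Converting: φ₁ = -1.101826 rad, θ = 2.321288 rad.
Applying the spherical law of cosines for sides, sin φ₂ = sin φ₁ cos δ + cos φ₁ sin δ cos θ = -0.877391, so φ₂ = -61.33°.
Δλ = atan2( sin θ sin δ cos φ₁ , cos δ − sin φ₁ sin φ₂ ) = atan2(0.215474, -0.024330) = 1.683236 rad = 96.44°.
Hence λ₂ = -57.29° + 96.44° = 39.15°.

latitude -61.33°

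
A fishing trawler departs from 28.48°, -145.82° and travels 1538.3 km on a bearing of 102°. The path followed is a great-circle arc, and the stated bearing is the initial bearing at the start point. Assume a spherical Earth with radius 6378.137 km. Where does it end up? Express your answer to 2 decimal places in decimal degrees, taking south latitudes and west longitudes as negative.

δ = 1538.3/6378.137 = 0.241183 rad (13.8188°).
With φ₁ = 28.48° = 0.497070 rad and θ = 102° = 1.780236 rad:
sin φ₂ = sin φ₁ cos δ + cos φ₁ sin δ cos θ = (0.476852)(0.971056) + (0.878984)(0.238852)(-0.207912) = 0.419400
φ₂ = asin(0.419400) = 0.432784 rad = 24.80°.
Then Δλ = atan2(0.205359, 0.771065) = 0.260290 rad, from sin θ sin δ cos φ₁ over cos δ − sin φ₁ sin φ₂.
Hence λ₂ = -145.82° + 14.91° = -130.91°.

latitude 24.80°, longitude -130.91°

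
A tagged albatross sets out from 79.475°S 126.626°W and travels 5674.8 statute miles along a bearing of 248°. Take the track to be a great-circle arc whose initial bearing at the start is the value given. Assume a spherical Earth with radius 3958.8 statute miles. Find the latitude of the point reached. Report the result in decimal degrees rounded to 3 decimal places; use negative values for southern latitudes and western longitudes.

latitude -11.676°

Central angle δ = d/R = 1.433465 rad.
Start latitude φ₁ = -1.387100 rad; initial bearing θ = 4.328417 rad.
Destination latitude: φ₂ = arcsin( sin φ₁ cos δ + cos φ₁ sin δ cos θ ) = arcsin(-0.202380) = -11.676°.
Δλ = atan2( sin θ sin δ cos φ₁ , cos δ − sin φ₁ sin φ₂ ) = atan2(-0.167769, -0.062075) = -1.925178 rad = -110.305°.
λ₂ = -126.626° + -110.305° = -236.931°, normalized to (−180°, 180°] → 123.069°.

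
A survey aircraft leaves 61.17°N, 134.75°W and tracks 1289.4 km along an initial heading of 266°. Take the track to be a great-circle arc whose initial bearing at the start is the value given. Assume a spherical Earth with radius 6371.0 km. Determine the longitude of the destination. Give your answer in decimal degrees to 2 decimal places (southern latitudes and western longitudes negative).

Central angle δ = d/R = 0.202386 rad.
Start latitude φ₁ = 1.067618 rad; initial bearing θ = 4.642576 rad.
sin φ₂ = sin φ₁ cos δ + cos φ₁ sin δ cos θ = (0.876054)(0.979590) + (0.482212)(0.201007)(-0.069756) = 0.851413
φ₂ = asin(0.851413) = 1.018673 rad = 58.37°.
Then Δλ = atan2(-0.096692, 0.233706) = -0.392289 rad, from sin θ sin δ cos φ₁ over cos δ − sin φ₁ sin φ₂.
Hence λ₂ = -134.75° + -22.48° = -157.23°.

longitude -157.23°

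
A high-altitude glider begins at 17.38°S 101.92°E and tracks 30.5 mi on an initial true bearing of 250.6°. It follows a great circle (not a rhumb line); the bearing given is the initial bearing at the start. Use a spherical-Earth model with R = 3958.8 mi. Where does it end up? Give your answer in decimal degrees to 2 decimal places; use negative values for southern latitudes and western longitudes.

δ = 30.5/3958.8 = 0.007704 rad (0.4414°).
Converting: φ₁ = -0.303338 rad, θ = 4.373795 rad.
Applying the spherical law of cosines for sides, sin φ₂ = sin φ₁ cos δ + cos φ₁ sin δ cos θ = -0.301141, so φ₂ = -17.53°.
For the longitude increment, Δλ = atan2( sin θ sin δ cos φ₁, cos δ − sin φ₁ sin φ₂ ) = atan2(-0.006935, 0.910017) = -0.44°.
Hence λ₂ = 101.92° + -0.44° = 101.48°.

latitude -17.53°, longitude 101.48°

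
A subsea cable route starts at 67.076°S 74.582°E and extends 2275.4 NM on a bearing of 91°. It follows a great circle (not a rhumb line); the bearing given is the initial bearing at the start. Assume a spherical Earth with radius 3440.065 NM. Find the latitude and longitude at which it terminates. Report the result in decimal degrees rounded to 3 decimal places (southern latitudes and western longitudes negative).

δ = 2275.4/3440.065 = 0.661441 rad (37.8978°).
With φ₁ = -67.076° = -1.170697 rad and θ = 91° = 1.588250 rad:
sin φ₂ = sin φ₁ cos δ + cos φ₁ sin δ cos θ = (-0.921022)(0.789108) + (0.389510)(0.614255)(-0.017452) = -0.730962
φ₂ = asin(-0.730962) = -0.819730 rad = -46.967°.
For the longitude increment, Δλ = atan2( sin θ sin δ cos φ₁, cos δ − sin φ₁ sin φ₂ ) = atan2(0.239222, 0.115876) = 64.155°.
Hence λ₂ = 74.582° + 64.155° = 138.737°.

latitude -46.967°, longitude 138.737°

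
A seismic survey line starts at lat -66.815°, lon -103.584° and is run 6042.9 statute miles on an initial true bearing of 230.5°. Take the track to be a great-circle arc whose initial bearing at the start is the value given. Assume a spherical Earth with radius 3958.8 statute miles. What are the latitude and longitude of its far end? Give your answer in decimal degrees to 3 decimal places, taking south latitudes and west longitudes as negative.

δ = 6042.9/3958.8 = 1.526447 rad (87.4590°).
Start latitude φ₁ = -1.166142 rad; initial bearing θ = 4.022984 rad.
Applying the spherical law of cosines for sides, sin φ₂ = sin φ₁ cos δ + cos φ₁ sin δ cos θ = -0.290932, so φ₂ = -16.914°.
Then Δλ = atan2(-0.303491, -0.223102) = -2.204705 rad, from sin θ sin δ cos φ₁ over cos δ − sin φ₁ sin φ₂.
λ₂ = -103.584° + -126.320° = -229.904°, normalized to (−180°, 180°] → 130.096°.

latitude -16.914°, longitude 130.096°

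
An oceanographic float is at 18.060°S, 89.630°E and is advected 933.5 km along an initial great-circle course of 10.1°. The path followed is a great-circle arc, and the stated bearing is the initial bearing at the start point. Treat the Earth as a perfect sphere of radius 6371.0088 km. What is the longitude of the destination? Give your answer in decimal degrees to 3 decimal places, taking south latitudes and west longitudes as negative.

δ = 933.5/6371.0088 = 0.146523 rad (8.3952°).
Start latitude φ₁ = -0.315206 rad; initial bearing θ = 0.176278 rad.
sin φ₂ = sin φ₁ cos δ + cos φ₁ sin δ cos θ = (-0.310013)(0.989285) + (0.950732)(0.145999)(0.984503) = -0.170036
φ₂ = asin(-0.170036) = -0.170866 rad = -9.790°.
For the longitude increment, Δλ = atan2( sin θ sin δ cos φ₁, cos δ − sin φ₁ sin φ₂ ) = atan2(0.024342, 0.936571) = 1.489°.
λ₂ = λ₁ + Δλ = 91.119°.

longitude 91.119°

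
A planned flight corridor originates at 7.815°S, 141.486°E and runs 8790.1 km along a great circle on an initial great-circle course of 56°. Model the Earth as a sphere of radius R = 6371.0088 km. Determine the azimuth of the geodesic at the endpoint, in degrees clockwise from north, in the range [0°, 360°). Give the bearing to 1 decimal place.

Central angle δ = d/R = 1.379703 rad.
With φ₁ = -7.815° = -0.136397 rad and θ = 56° = 0.977384 rad:
Applying the spherical law of cosines for sides, sin φ₂ = sin φ₁ cos δ + cos φ₁ sin δ cos θ = 0.518089, so φ₂ = 31.204°.
Then Δλ = atan2(0.806387, 0.260380) = 1.258468 rad, from sin θ sin δ cos φ₁ over cos δ − sin φ₁ sin φ₂.
λ₂ = 141.486° + 72.105° = 213.591°, normalized to (−180°, 180°] → -146.409°.
The forward bearing on arrival equals the back-azimuth from the destination plus 180°.
Back-azimuth from P₂ (31.2°, -146.4°) to P₁ (-7.8°, 141.5°), with Δλ' = λ₁ − λ₂ = 287.9°: atan2( sin Δλ' cos φ₁ , cos φ₂ sin φ₁ − sin φ₂ cos φ₁ cos Δλ' ) = 253.8°.
Final bearing = (253.8° + 180°) mod 360° = 73.8°.

final bearing 73.8°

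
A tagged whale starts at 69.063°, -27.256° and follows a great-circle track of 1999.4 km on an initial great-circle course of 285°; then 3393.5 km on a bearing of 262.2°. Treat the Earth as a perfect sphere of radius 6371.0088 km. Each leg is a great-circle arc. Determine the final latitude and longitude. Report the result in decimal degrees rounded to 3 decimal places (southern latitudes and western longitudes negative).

Apply the spherical direct solution leg by leg, carrying full precision between legs.
Leg 1: from (69.063°, -27.256°), δ = 1999.4/6371.0088 = 0.313828 rad, θ = 285° → φ = 66.478°, λ = -75.599°.
Leg 2: from (66.478°, -75.599°), δ = 3393.5/6371.0088 = 0.532647 rad, θ = 262.2° → φ = 49.674°, λ = -126.628°.

latitude 49.674°, longitude -126.628°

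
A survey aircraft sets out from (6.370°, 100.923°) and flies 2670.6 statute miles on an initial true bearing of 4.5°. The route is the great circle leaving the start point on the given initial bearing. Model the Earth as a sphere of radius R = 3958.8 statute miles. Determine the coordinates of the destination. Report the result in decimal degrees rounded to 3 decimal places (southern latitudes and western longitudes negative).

latitude 44.867°, longitude 104.888°

δ = 2670.6/3958.8 = 0.674598 rad (38.6516°).
Converting: φ₁ = 0.111177 rad, θ = 0.078540 rad.
Applying the spherical law of cosines for sides, sin φ₂ = sin φ₁ cos δ + cos φ₁ sin δ cos θ = 0.705460, so φ₂ = 44.867°.
For the longitude increment, Δλ = atan2( sin θ sin δ cos φ₁, cos δ − sin φ₁ sin φ₂ ) = atan2(0.048702, 0.702688) = 3.965°.
λ₂ = λ₁ + Δλ = 104.888°.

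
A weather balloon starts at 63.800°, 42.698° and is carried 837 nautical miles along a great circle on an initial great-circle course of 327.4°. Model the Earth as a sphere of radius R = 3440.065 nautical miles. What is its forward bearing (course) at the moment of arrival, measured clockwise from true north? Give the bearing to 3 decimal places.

The arc subtends δ = 837/3440.065 = 0.243309 rad at the centre.
Start latitude φ₁ = 1.113520 rad; initial bearing θ = 5.714208 rad.
Destination latitude: φ₂ = arcsin( sin φ₁ cos δ + cos φ₁ sin δ cos θ ) = arcsin(0.960439) = 73.830°.
For the longitude increment, Δλ = atan2( sin θ sin δ cos φ₁, cos δ − sin φ₁ sin φ₂ ) = atan2(-0.057307, 0.108784) = -27.780°.
λ₂ = 42.698° + -27.780° = 14.918°.
The forward bearing on arrival equals the back-azimuth from the destination plus 180°.
Back-azimuth from P₂ (73.830°, 14.918°) to P₁ (63.800°, 42.698°), with Δλ' = λ₁ − λ₂ = 27.780°: atan2( sin Δλ' cos φ₁ , cos φ₂ sin φ₁ − sin φ₂ cos φ₁ cos Δλ' ) = 121.335°.
Final bearing = (121.335° + 180°) mod 360° = 301.335°.

final bearing 301.335°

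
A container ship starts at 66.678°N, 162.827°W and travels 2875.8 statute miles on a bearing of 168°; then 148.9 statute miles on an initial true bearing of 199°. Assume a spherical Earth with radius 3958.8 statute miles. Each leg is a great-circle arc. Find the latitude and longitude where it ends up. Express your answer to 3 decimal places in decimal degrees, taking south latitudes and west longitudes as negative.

Apply the spherical direct solution leg by leg, carrying full precision between legs.
Leg 1: from (66.678°, -162.827°), δ = 2875.8/3958.8 = 0.726432 rad, θ = 168° → φ = 25.420°, λ = -154.032°.
Leg 2: from (25.420°, -154.032°), δ = 148.9/3958.8 = 0.037612 rad, θ = 199° → φ = 23.381°, λ = -154.796°.

latitude 23.381°, longitude -154.796°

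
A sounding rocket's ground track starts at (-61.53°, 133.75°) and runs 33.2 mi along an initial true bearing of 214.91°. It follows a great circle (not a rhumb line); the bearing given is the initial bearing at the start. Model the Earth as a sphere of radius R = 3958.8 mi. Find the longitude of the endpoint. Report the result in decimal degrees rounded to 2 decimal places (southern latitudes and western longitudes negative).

Angular distance δ = d/R = 33.2 / 3958.8 = 0.008386 rad.
With φ₁ = -61.53° = -1.073901 rad and θ = 214.91° = 3.750887 rad:
Applying the spherical law of cosines for sides, sin φ₂ = sin φ₁ cos δ + cos φ₁ sin δ cos θ = -0.882314, so φ₂ = -61.92°.
Δλ = atan2( sin θ sin δ cos φ₁ , cos δ − sin φ₁ sin φ₂ ) = atan2(-0.002288, 0.224352) = -0.010197 rad = -0.58°.
λ₂ = λ₁ + Δλ = 133.17°.

longitude 133.17°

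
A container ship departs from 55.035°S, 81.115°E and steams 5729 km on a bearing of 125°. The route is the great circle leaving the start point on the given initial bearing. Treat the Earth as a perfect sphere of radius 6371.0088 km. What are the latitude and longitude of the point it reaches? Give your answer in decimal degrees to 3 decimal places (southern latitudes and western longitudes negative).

latitude -50.106°, longitude 172.133°

Central angle δ = d/R = 0.899230 rad.
Start latitude φ₁ = -0.960542 rad; initial bearing θ = 2.181662 rad.
Applying the spherical law of cosines for sides, sin φ₂ = sin φ₁ cos δ + cos φ₁ sin δ cos θ = -0.767229, so φ₂ = -50.106°.
Then Δλ = atan2(0.367497, -0.006533) = 1.588572 rad, from sin θ sin δ cos φ₁ over cos δ − sin φ₁ sin φ₂.
λ₂ = 81.115° + 91.018° = 172.133°.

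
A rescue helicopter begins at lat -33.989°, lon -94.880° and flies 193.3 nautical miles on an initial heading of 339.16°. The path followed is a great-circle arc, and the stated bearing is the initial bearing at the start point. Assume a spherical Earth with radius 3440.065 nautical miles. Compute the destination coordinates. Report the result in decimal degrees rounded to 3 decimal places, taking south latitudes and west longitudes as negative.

latitude -30.973°, longitude -96.215°

The arc subtends δ = 193.3/3440.065 = 0.056191 rad at the centre.
Start latitude φ₁ = -0.593220 rad; initial bearing θ = 5.919459 rad.
sin φ₂ = sin φ₁ cos δ + cos φ₁ sin δ cos θ = (-0.559034)(0.998422) + (0.829145)(0.056161)(0.934578) = -0.514632
φ₂ = asin(-0.514632) = -0.540578 rad = -30.973°.
Δλ = atan2( sin θ sin δ cos φ₁ , cos δ − sin φ₁ sin φ₂ ) = atan2(-0.016566, 0.710725) = -0.023305 rad = -1.335°.
λ₂ = -94.880° + -1.335° = -96.215°.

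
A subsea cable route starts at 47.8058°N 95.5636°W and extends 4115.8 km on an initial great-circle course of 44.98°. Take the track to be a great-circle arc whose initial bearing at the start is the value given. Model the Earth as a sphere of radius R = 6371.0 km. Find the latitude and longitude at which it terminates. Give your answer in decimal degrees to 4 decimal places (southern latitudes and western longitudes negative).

The arc subtends δ = 4115.8/6371 = 0.646021 rad at the centre.
Start latitude φ₁ = 0.834369 rad; initial bearing θ = 0.785049 rad.
Applying the spherical law of cosines for sides, sin φ₂ = sin φ₁ cos δ + cos φ₁ sin δ cos θ = 0.877587, so φ₂ = 61.3527°.
Δλ = atan2( sin θ sin δ cos φ₁ , cos δ − sin φ₁ sin φ₂ ) = atan2(0.285812, 0.148305) = 1.092151 rad = 62.5756°.
λ₂ = λ₁ + Δλ = -32.9880°.

latitude 61.3527°, longitude -32.9880°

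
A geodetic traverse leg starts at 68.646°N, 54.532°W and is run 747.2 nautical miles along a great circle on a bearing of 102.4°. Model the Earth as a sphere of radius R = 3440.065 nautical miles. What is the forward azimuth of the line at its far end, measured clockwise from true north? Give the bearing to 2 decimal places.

final bearing 127.92°

Angular distance δ = d/R = 747.2 / 3440.065 = 0.217205 rad.
Converting: φ₁ = 1.198099 rad, θ = 1.787217 rad.
Applying the spherical law of cosines for sides, sin φ₂ = sin φ₁ cos δ + cos φ₁ sin δ cos θ = 0.892615, so φ₂ = 63.204°.
Then Δλ = atan2(0.076640, 0.145168) = 0.485747 rad, from sin θ sin δ cos φ₁ over cos δ − sin φ₁ sin φ₂.
λ₂ = -54.532° + 27.831° = -26.701°.
The forward bearing on arrival equals the back-azimuth from the destination plus 180°.
Back-azimuth from P₂ (63.20°, -26.70°) to P₁ (68.65°, -54.53°), with Δλ' = λ₁ − λ₂ = -27.83°: atan2( sin Δλ' cos φ₁ , cos φ₂ sin φ₁ − sin φ₂ cos φ₁ cos Δλ' ) = 307.92°.
Final bearing = (307.92° + 180°) mod 360° = 127.92°.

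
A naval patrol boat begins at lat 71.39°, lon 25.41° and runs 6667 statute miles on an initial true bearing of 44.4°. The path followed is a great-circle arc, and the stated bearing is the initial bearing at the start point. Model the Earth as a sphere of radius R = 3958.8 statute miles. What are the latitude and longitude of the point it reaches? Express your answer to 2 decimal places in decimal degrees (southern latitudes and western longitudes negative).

δ = 6667/3958.8 = 1.684096 rad (96.4916°).
Start latitude φ₁ = 1.245991 rad; initial bearing θ = 0.774926 rad.
sin φ₂ = sin φ₁ cos δ + cos φ₁ sin δ cos θ = (0.947713)(-0.113058) + (0.319125)(0.993588)(0.714473) = 0.119398
φ₂ = asin(0.119398) = 0.119683 rad = 6.86°.
For the longitude increment, Δλ = atan2( sin θ sin δ cos φ₁, cos δ − sin φ₁ sin φ₂ ) = atan2(0.221848, -0.226213) = 135.56°.
λ₂ = λ₁ + Δλ = 160.97°.

latitude 6.86°, longitude 160.97°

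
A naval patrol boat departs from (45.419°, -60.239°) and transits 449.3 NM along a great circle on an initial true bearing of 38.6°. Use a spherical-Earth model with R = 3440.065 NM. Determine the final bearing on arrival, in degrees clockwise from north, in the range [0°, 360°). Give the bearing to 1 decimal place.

Angular distance δ = d/R = 449.3 / 3440.065 = 0.130608 rad.
With φ₁ = 45.419° = 0.792711 rad and θ = 38.6° = 0.673697 rad:
sin φ₂ = sin φ₁ cos δ + cos φ₁ sin δ cos θ = (0.712259)(0.991483) + (0.701917)(0.130237)(0.781520) = 0.777636
φ₂ = asin(0.777636) = 0.890896 rad = 51.045°.
Δλ = atan2( sin θ sin δ cos φ₁ , cos δ − sin φ₁ sin φ₂ ) = atan2(0.057032, 0.437605) = 0.129598 rad = 7.425°.
λ₂ = -60.239° + 7.425° = -52.814°.
The forward bearing on arrival equals the back-azimuth from the destination plus 180°.
Back-azimuth from P₂ (51.0°, -52.8°) to P₁ (45.4°, -60.2°), with Δλ' = λ₁ − λ₂ = -7.4°: atan2( sin Δλ' cos φ₁ , cos φ₂ sin φ₁ − sin φ₂ cos φ₁ cos Δλ' ) = 224.1°.
Final bearing = (224.1° + 180°) mod 360° = 44.1°.

final bearing 44.1°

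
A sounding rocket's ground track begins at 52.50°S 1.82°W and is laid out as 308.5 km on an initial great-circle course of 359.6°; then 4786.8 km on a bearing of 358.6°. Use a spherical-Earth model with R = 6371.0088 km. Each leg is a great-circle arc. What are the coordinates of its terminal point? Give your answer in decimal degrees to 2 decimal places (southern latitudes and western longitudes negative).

Apply the spherical direct solution leg by leg, carrying full precision between legs.
Leg 1: from (-52.50°, -1.82°), δ = 308.5/6371.0088 = 0.048422 rad, θ = 359.6° → φ = -49.73°, λ = -1.85°.
Leg 2: from (-49.73°, -1.85°), δ = 4786.8/6371.0088 = 0.751341 rad, θ = 358.6° → φ = -6.68°, λ = -2.81°.

latitude -6.68°, longitude -2.81°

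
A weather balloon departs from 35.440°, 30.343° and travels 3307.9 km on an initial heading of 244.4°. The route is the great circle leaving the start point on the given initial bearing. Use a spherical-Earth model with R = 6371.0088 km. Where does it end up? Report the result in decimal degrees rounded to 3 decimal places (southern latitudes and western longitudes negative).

latitude 19.193°, longitude 2.060°

The arc subtends δ = 3307.9/6371.0088 = 0.519211 rad at the centre.
With φ₁ = 35.440° = 0.618545 rad and θ = 244.4° = 4.265585 rad:
sin φ₂ = sin φ₁ cos δ + cos φ₁ sin δ cos θ = (0.579850)(0.868211) + (0.814723)(0.496196)(-0.432086) = 0.328756
φ₂ = asin(0.328756) = 0.334986 rad = 19.193°.
Δλ = atan2( sin θ sin δ cos φ₁ , cos δ − sin φ₁ sin φ₂ ) = atan2(-0.364577, 0.677581) = -0.493627 rad = -28.283°.
λ₂ = λ₁ + Δλ = 2.060°.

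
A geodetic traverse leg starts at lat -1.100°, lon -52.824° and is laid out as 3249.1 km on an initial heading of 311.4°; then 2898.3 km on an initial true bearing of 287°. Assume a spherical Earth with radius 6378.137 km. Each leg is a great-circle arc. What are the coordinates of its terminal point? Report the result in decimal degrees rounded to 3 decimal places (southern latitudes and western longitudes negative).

Apply the spherical direct solution leg by leg, carrying full precision between legs.
Leg 1: from (-1.100°, -52.824°), δ = 3249.1/6378.137 = 0.509412 rad, θ = 311.4° → φ = 17.799°, λ = -75.418°.
Leg 2: from (17.799°, -75.418°), δ = 2898.3/6378.137 = 0.454412 rad, θ = 287° → φ = 23.381°, λ = -102.631°.

latitude 23.381°, longitude -102.631°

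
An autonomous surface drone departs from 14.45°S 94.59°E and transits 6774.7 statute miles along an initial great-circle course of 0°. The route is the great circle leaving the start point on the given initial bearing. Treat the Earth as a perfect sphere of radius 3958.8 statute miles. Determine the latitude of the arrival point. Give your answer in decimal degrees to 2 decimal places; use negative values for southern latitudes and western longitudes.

The arc subtends δ = 6774.7/3958.8 = 1.711301 rad at the centre.
Start latitude φ₁ = -0.252200 rad; initial bearing θ = 0.000000 rad.
sin φ₂ = sin φ₁ cos δ + cos φ₁ sin δ cos θ = (-0.249535)(-0.140043) + (0.968366)(0.990145)(1.000000) = 0.993769
φ₂ = asin(0.993769) = 1.459101 rad = 83.60°.
For the longitude increment, Δλ = atan2( sin θ sin δ cos φ₁, cos δ − sin φ₁ sin φ₂ ) = atan2(0.000000, 0.107937) = 0.00°.
λ₂ = 94.59° + 0.00° = 94.59°.

latitude 83.60°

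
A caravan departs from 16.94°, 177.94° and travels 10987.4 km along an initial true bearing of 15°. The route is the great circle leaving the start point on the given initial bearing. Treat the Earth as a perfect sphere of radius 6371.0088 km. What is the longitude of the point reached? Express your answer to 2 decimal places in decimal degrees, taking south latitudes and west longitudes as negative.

longitude -33.12°

Central angle δ = d/R = 1.724593 rad.
Converting: φ₁ = 0.295659 rad, θ = 0.261799 rad.
sin φ₂ = sin φ₁ cos δ + cos φ₁ sin δ cos θ = (0.291370)(-0.153192) + (0.956610)(0.988197)(0.965926) = 0.868473
φ₂ = asin(0.868473) = 1.052113 rad = 60.28°.
For the longitude increment, Δλ = atan2( sin θ sin δ cos φ₁, cos δ − sin φ₁ sin φ₂ ) = atan2(0.244667, -0.406238) = 148.94°.
λ₂ = 177.94° + 148.94° = 326.88°, normalized to (−180°, 180°] → -33.12°.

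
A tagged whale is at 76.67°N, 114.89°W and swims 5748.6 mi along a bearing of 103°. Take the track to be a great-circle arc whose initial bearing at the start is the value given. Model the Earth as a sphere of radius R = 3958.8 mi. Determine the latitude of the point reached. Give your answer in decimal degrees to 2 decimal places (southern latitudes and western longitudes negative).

latitude 3.65°

Angular distance δ = d/R = 5748.6 / 3958.8 = 1.452107 rad.
Start latitude φ₁ = 1.338144 rad; initial bearing θ = 1.797689 rad.
sin φ₂ = sin φ₁ cos δ + cos φ₁ sin δ cos θ = (0.973058)(0.118411) + (0.230559)(0.992965)(-0.224951) = 0.063721
φ₂ = asin(0.063721) = 0.063764 rad = 3.65°.
Then Δλ = atan2(0.223070, 0.056407) = 1.323122 rad, from sin θ sin δ cos φ₁ over cos δ − sin φ₁ sin φ₂.
Hence λ₂ = -114.89° + 75.81° = -39.08°.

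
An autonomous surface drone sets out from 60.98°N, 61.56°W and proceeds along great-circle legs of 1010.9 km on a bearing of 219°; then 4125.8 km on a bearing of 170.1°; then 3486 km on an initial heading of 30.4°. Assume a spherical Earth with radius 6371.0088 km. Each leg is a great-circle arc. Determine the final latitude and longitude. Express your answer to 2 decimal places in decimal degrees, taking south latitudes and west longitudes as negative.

Apply the spherical direct solution leg by leg, carrying full precision between legs.
Leg 1: from (60.98°, -61.56°), δ = 1010.9/6371.0088 = 0.158672 rad, θ = 219° → φ = 53.50°, λ = -71.18°.
Leg 2: from (53.50°, -71.18°), δ = 4125.8/6371.0088 = 0.647590 rad, θ = 170.1° → φ = 16.72°, λ = -64.97°.
Leg 3: from (16.72°, -64.97°), δ = 3486/6371.0088 = 0.547166 rad, θ = 30.4° → φ = 42.49°, λ = -44.05°.

latitude 42.49°, longitude -44.05°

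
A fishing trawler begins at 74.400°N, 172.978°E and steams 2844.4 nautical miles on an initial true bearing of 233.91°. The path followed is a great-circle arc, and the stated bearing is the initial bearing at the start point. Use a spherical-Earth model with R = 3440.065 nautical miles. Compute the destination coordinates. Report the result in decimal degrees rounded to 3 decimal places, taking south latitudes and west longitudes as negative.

latitude 32.391°, longitude 128.217°

Angular distance δ = d/R = 2844.4 / 3440.065 = 0.826845 rad.
Start latitude φ₁ = 1.298525 rad; initial bearing θ = 4.082500 rad.
Destination latitude: φ₂ = arcsin( sin φ₁ cos δ + cos φ₁ sin δ cos θ ) = arcsin(0.535698) = 32.391°.
For the longitude increment, Δλ = atan2( sin θ sin δ cos φ₁, cos δ − sin φ₁ sin φ₂ ) = atan2(-0.159898, 0.161237) = -44.761°.
Hence λ₂ = 172.978° + -44.761° = 128.217°.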